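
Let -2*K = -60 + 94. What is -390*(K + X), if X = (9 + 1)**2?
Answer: -32370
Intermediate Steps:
K = -17 (K = -(-60 + 94)/2 = -1/2*34 = -17)
X = 100 (X = 10**2 = 100)
-390*(K + X) = -390*(-17 + 100) = -390*83 = -32370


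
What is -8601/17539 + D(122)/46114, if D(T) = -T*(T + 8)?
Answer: -337397527/404396723 ≈ -0.83432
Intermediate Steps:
D(T) = -T*(8 + T)
-8601/17539 + D(122)/46114 = -8601/17539 - 1*122*(8 + 122)/46114 = -8601*1/17539 - 1*122*130*(1/46114) = -8601/17539 - 15860*1/46114 = -8601/17539 - 7930/23057 = -337397527/404396723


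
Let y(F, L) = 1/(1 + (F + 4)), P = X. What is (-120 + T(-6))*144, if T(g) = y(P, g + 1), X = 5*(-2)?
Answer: -86544/5 ≈ -17309.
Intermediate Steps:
X = -10
P = -10
y(F, L) = 1/(5 + F) (y(F, L) = 1/(1 + (4 + F)) = 1/(5 + F))
T(g) = -⅕ (T(g) = 1/(5 - 10) = 1/(-5) = -⅕)
(-120 + T(-6))*144 = (-120 - ⅕)*144 = -601/5*144 = -86544/5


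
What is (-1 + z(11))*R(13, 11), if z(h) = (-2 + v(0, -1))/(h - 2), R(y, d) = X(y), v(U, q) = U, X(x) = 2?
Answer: -22/9 ≈ -2.4444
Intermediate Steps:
R(y, d) = 2
z(h) = -2/(-2 + h) (z(h) = (-2 + 0)/(h - 2) = -2/(-2 + h))
(-1 + z(11))*R(13, 11) = (-1 - 2/(-2 + 11))*2 = (-1 - 2/9)*2 = -11/9*2 = -22/9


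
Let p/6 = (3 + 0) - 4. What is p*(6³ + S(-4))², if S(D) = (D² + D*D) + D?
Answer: -357216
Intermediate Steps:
p = -6 (p = 6*((3 + 0) - 4) = 6*(3 - 4) = 6*(-1) = -6)
S(D) = D + 2*D² (S(D) = (D² + D²) + D = 2*D² + D = D + 2*D²)
p*(6³ + S(-4))² = -6*(6³ - 4*(1 + 2*(-4)))² = -6*(216 - 4*(1 - 8))² = -6*(216 - 4*(-7))² = -6*(216 + 28)² = -6*244² = -6*59536 = -357216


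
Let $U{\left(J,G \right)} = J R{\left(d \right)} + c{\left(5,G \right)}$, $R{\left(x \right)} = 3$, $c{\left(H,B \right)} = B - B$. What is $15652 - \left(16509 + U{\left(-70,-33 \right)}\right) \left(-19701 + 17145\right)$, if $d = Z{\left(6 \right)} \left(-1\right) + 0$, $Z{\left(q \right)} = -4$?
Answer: $41675896$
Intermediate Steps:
$c{\left(H,B \right)} = 0$
$d = 4$ ($d = \left(-4\right) \left(-1\right) + 0 = 4 + 0 = 4$)
$U{\left(J,G \right)} = 3 J$ ($U{\left(J,G \right)} = J 3 + 0 = 3 J + 0 = 3 J$)
$15652 - \left(16509 + U{\left(-70,-33 \right)}\right) \left(-19701 + 17145\right) = 15652 - \left(16509 + 3 \left(-70\right)\right) \left(-19701 + 17145\right) = 15652 - \left(16509 - 210\right) \left(-2556\right) = 15652 - 16299 \left(-2556\right) = 15652 - -41660244 = 15652 + 41660244 = 41675896$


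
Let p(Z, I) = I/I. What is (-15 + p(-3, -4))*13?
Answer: -182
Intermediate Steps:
p(Z, I) = 1
(-15 + p(-3, -4))*13 = (-15 + 1)*13 = -14*13 = -182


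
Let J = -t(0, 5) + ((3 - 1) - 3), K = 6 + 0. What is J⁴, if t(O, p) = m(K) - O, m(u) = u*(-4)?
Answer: 279841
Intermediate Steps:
K = 6
m(u) = -4*u
t(O, p) = -24 - O (t(O, p) = -4*6 - O = -24 - O)
J = 23 (J = -(-24 - 1*0) + ((3 - 1) - 3) = -(-24 + 0) + (2 - 3) = -1*(-24) - 1 = 24 - 1 = 23)
J⁴ = 23⁴ = 279841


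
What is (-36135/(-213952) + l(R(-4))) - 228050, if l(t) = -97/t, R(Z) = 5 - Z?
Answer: -439146210529/1925568 ≈ -2.2806e+5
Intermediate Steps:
(-36135/(-213952) + l(R(-4))) - 228050 = (-36135/(-213952) - 97/(5 - 1*(-4))) - 228050 = (-36135*(-1/213952) - 97/(5 + 4)) - 228050 = (36135/213952 - 97/9) - 228050 = -20428129/1925568 - 228050 = -439146210529/1925568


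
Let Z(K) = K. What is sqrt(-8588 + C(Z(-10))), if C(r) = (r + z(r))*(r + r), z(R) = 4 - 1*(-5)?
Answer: 6*I*sqrt(238) ≈ 92.563*I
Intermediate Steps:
z(R) = 9 (z(R) = 4 + 5 = 9)
C(r) = 2*r*(9 + r) (C(r) = (r + 9)*(r + r) = (9 + r)*(2*r) = 2*r*(9 + r))
sqrt(-8588 + C(Z(-10))) = sqrt(-8588 + 2*(-10)*(9 - 10)) = sqrt(-8588 + 2*(-10)*(-1)) = sqrt(-8588 + 20) = sqrt(-8568) = 6*I*sqrt(238)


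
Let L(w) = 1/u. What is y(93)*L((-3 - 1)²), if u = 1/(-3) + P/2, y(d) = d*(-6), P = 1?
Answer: -3348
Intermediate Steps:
y(d) = -6*d
u = ⅙ (u = 1/(-3) + 1/2 = 1*(-⅓) + 1*(½) = -⅓ + ½ = ⅙ ≈ 0.16667)
L(w) = 6 (L(w) = 1/(⅙) = 6)
y(93)*L((-3 - 1)²) = -6*93*6 = -558*6 = -3348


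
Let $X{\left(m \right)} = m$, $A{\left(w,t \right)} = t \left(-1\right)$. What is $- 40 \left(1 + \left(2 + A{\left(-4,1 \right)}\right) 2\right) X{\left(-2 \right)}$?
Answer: $240$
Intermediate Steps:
$A{\left(w,t \right)} = - t$
$- 40 \left(1 + \left(2 + A{\left(-4,1 \right)}\right) 2\right) X{\left(-2 \right)} = - 40 \left(1 + \left(2 - 1\right) 2\right) \left(-2\right) = - 40 \left(1 + 1 \cdot 2\right) \left(-2\right) = - 40 \left(1 + 2\right) \left(-2\right) = \left(-40\right) 3 \left(-2\right) = \left(-120\right) \left(-2\right) = 240$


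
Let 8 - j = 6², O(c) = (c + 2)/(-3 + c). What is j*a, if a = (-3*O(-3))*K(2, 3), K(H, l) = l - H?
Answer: 14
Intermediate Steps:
O(c) = (2 + c)/(-3 + c)
j = -28 (j = 8 - 1*6² = 8 - 1*36 = 8 - 36 = -28)
a = -½ (a = (-3*(2 - 3)/(-3 - 3))*(3 - 1*2) = (-3*(-1)/(-6))*(3 - 2) = -(-1)*(-1)/2*1 = -3*⅙*1 = -½*1 = -½ ≈ -0.50000)
j*a = -28*(-½) = 14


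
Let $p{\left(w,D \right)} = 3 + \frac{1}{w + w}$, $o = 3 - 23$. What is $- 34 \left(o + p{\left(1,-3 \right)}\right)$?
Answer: $561$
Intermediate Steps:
$o = -20$
$p{\left(w,D \right)} = 3 + \frac{1}{2 w}$
$- 34 \left(o + p{\left(1,-3 \right)}\right) = - 34 \left(-20 + \left(3 + \frac{1}{2 \cdot 1}\right)\right) = - 34 \left(-20 + \left(3 + \frac{1}{2} \cdot 1\right)\right) = - 34 \left(-20 + \left(3 + \frac{1}{2}\right)\right) = - 34 \left(-20 + \frac{7}{2}\right) = \left(-34\right) \left(- \frac{33}{2}\right) = 561$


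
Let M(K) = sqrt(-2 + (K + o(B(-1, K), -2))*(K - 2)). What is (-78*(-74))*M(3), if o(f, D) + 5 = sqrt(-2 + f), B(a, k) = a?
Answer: 5772*sqrt(-4 + I*sqrt(3)) ≈ 2445.1 + 11800.0*I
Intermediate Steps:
o(f, D) = -5 + sqrt(-2 + f)
M(K) = sqrt(-2 + (-2 + K)*(-5 + K + I*sqrt(3))) (M(K) = sqrt(-2 + (K + (-5 + sqrt(-2 - 1)))*(K - 2)) = sqrt(-2 + (K + (-5 + sqrt(-3)))*(-2 + K)) = sqrt(-2 + (K + (-5 + I*sqrt(3)))*(-2 + K)) = sqrt(-2 + (-5 + K + I*sqrt(3))*(-2 + K)) = sqrt(-2 + (-2 + K)*(-5 + K + I*sqrt(3))))
(-78*(-74))*M(3) = (-78*(-74))*sqrt(8 + 3**2 - 7*3 - 2*I*sqrt(3) + I*3*sqrt(3)) = 5772*sqrt(8 + 9 - 21 - 2*I*sqrt(3) + 3*I*sqrt(3)) = 5772*sqrt(-4 + I*sqrt(3))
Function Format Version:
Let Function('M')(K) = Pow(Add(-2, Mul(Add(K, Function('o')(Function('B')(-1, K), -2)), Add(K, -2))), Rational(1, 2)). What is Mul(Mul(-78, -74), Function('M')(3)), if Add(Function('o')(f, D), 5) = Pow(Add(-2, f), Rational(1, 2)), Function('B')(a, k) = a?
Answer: Mul(5772, Pow(Add(-4, Mul(I, Pow(3, Rational(1, 2)))), Rational(1, 2))) ≈ Add(2445.1, Mul(11800., I))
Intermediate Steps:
Function('o')(f, D) = Add(-5, Pow(Add(-2, f), Rational(1, 2)))
Function('M')(K) = Pow(Add(-2, Mul(Add(-2, K), Add(-5, K, Mul(I, Pow(3, Rational(1, 2)))))), Rational(1, 2)) (Function('M')(K) = Pow(Add(-2, Mul(Add(K, Add(-5, Pow(Add(-2, -1), Rational(1, 2)))), Add(K, -2))), Rational(1, 2)) = Pow(Add(-2, Mul(Add(K, Add(-5, Pow(-3, Rational(1, 2)))), Add(-2, K))), Rational(1, 2)) = Pow(Add(-2, Mul(Add(K, Add(-5, Mul(I, Pow(3, Rational(1, 2))))), Add(-2, K))), Rational(1, 2)) = Pow(Add(-2, Mul(Add(-5, K, Mul(I, Pow(3, Rational(1, 2)))), Add(-2, K))), Rational(1, 2)) = Pow(Add(-2, Mul(Add(-2, K), Add(-5, K, Mul(I, Pow(3, Rational(1, 2)))))), Rational(1, 2)))
Mul(Mul(-78, -74), Function('M')(3)) = Mul(Mul(-78, -74), Pow(Add(8, Pow(3, 2), Mul(-7, 3), Mul(-2, I, Pow(3, Rational(1, 2))), Mul(I, 3, Pow(3, Rational(1, 2)))), Rational(1, 2))) = Mul(5772, Pow(Add(8, 9, -21, Mul(-2, I, Pow(3, Rational(1, 2))), Mul(3, I, Pow(3, Rational(1, 2)))), Rational(1, 2))) = Mul(5772, Pow(Add(-4, Mul(I, Pow(3, Rational(1, 2)))), Rational(1, 2)))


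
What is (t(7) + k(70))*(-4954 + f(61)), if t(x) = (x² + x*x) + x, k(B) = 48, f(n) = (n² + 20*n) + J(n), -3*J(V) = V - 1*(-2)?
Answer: -5202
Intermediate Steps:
J(V) = -⅔ - V/3 (J(V) = -(V - 1*(-2))/3 = -(V + 2)/3 = -(2 + V)/3 = -⅔ - V/3)
f(n) = -⅔ + n² + 59*n/3 (f(n) = (n² + 20*n) + (-⅔ - n/3) = -⅔ + n² + 59*n/3)
t(x) = x + 2*x² (t(x) = (x² + x²) + x = 2*x² + x = x + 2*x²)
(t(7) + k(70))*(-4954 + f(61)) = (7*(1 + 2*7) + 48)*(-4954 + (-⅔ + 61² + (59/3)*61)) = (7*(1 + 14) + 48)*(-4954 + (-⅔ + 3721 + 3599/3)) = (7*15 + 48)*(-4954 + 4920) = (105 + 48)*(-34) = 153*(-34) = -5202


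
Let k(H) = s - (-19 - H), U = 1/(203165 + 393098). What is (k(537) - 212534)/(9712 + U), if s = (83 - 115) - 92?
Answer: -126468574826/5790906257 ≈ -21.839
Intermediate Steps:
s = -124 (s = -32 - 92 = -124)
U = 1/596263 ≈ 1.6771e-6
k(H) = -105 + H (k(H) = -124 - (-19 - H) = -124 + (19 + H) = -105 + H)
(k(537) - 212534)/(9712 + U) = ((-105 + 537) - 212534)/(9712 + 1/596263) = (432 - 212534)/(5790906257/596263) = -212102*596263/5790906257 = -126468574826/5790906257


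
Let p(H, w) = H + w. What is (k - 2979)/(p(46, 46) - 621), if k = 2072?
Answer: 907/529 ≈ 1.7146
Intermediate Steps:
(k - 2979)/(p(46, 46) - 621) = (2072 - 2979)/((46 + 46) - 621) = -907/(92 - 621) = -907/(-529) = -907*(-1/529) = 907/529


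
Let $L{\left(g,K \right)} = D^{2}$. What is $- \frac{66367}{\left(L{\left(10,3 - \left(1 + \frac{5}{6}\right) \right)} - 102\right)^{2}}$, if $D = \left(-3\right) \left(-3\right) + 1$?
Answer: $- \frac{66367}{4} \approx -16592.0$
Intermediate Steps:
$D = 10$ ($D = 9 + 1 = 10$)
$L{\left(g,K \right)} = 100$ ($L{\left(g,K \right)} = 10^{2} = 100$)
$- \frac{66367}{\left(L{\left(10,3 - \left(1 + \frac{5}{6}\right) \right)} - 102\right)^{2}} = - \frac{66367}{\left(100 - 102\right)^{2}} = - \frac{66367}{\left(-2\right)^{2}} = - \frac{66367}{4}$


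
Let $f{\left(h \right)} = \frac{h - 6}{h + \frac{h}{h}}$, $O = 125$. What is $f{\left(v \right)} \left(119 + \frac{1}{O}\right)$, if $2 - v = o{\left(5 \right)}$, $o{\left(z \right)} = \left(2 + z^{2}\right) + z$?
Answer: $\frac{535536}{3625} \approx 147.73$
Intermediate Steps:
$o{\left(z \right)} = 2 + z + z^{2}$
$v = -30$ ($v = 2 - \left(2 + 5 + 5^{2}\right) = 2 - \left(2 + 5 + 25\right) = 2 - 32 = -30$)
$f{\left(h \right)} = \frac{-6 + h}{1 + h}$ ($f{\left(h \right)} = \frac{-6 + h}{h + 1} = \frac{-6 + h}{1 + h}$)
$f{\left(v \right)} \left(119 + \frac{1}{O}\right) = \frac{-6 - 30}{1 - 30} \left(119 + \frac{1}{125}\right) = \frac{1}{-29} \left(-36\right) \left(119 + \frac{1}{125}\right) = \left(- \frac{1}{29}\right) \left(-36\right) \frac{14876}{125} = \frac{36}{29} \cdot \frac{14876}{125} = \frac{535536}{3625}$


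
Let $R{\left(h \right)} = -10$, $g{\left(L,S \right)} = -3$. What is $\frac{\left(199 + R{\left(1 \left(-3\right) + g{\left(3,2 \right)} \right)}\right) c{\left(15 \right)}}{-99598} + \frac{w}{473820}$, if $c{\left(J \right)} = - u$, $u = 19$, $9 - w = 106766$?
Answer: $- \frac{235034107}{1241882220} \approx -0.18926$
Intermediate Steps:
$w = -106757$ ($w = 9 - 106766 = -106757$)
$c{\left(J \right)} = -19$ ($c{\left(J \right)} = \left(-1\right) 19 = -19$)
$\frac{\left(199 + R{\left(1 \left(-3\right) + g{\left(3,2 \right)} \right)}\right) c{\left(15 \right)}}{-99598} + \frac{w}{473820} = \frac{\left(199 - 10\right) \left(-19\right)}{-99598} - \frac{106757}{473820} = 189 \left(-19\right) \left(- \frac{1}{99598}\right) - \frac{106757}{473820} = \left(-3591\right) \left(- \frac{1}{99598}\right) - \frac{106757}{473820} = \frac{189}{5242} - \frac{106757}{473820} = - \frac{235034107}{1241882220}$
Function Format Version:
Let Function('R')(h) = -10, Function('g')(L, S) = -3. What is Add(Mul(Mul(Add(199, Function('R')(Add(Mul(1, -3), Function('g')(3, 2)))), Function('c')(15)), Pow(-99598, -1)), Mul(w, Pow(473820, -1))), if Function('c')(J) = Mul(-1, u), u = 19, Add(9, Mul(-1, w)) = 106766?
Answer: Rational(-235034107, 1241882220) ≈ -0.18926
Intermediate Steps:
w = -106757 (w = Add(9, Mul(-1, 106766)) = Add(9, -106766) = -106757)
Function('c')(J) = -19 (Function('c')(J) = Mul(-1, 19) = -19)
Add(Mul(Mul(Add(199, Function('R')(Add(Mul(1, -3), Function('g')(3, 2)))), Function('c')(15)), Pow(-99598, -1)), Mul(w, Pow(473820, -1))) = Add(Mul(Mul(Add(199, -10), -19), Pow(-99598, -1)), Mul(-106757, Pow(473820, -1))) = Add(Mul(Mul(189, -19), Rational(-1, 99598)), Mul(-106757, Rational(1, 473820))) = Add(Mul(-3591, Rational(-1, 99598)), Rational(-106757, 473820)) = Add(Rational(189, 5242), Rational(-106757, 473820)) = Rational(-235034107, 1241882220)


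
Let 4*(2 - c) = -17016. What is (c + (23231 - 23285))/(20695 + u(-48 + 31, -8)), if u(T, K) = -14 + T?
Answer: 2101/10332 ≈ 0.20335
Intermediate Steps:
c = 4256 (c = 2 - ¼*(-17016) = 2 + 4254 = 4256)
(c + (23231 - 23285))/(20695 + u(-48 + 31, -8)) = (4256 + (23231 - 23285))/(20695 + (-14 + (-48 + 31))) = (4256 - 54)/(20695 + (-14 - 17)) = 4202/(20695 - 31) = 4202/20664 = 4202*(1/20664) = 2101/10332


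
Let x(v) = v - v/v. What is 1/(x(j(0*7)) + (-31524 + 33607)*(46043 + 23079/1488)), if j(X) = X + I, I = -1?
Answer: 496/47586177751 ≈ 1.0423e-8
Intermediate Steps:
j(X) = -1 + X (j(X) = X - 1 = -1 + X)
x(v) = -1 + v (x(v) = v - 1*1 = v - 1 = -1 + v)
1/(x(j(0*7)) + (-31524 + 33607)*(46043 + 23079/1488)) = 1/((-1 + (-1 + 0*7)) + (-31524 + 33607)*(46043 + 23079/1488)) = 1/((-1 + (-1 + 0)) + 2083*(46043 + 23079*(1/1488))) = 1/((-1 - 1) + 2083*(46043 + 7693/496)) = 1/(-2 + 2083*(22845021/496)) = 1/(-2 + 47586178743/496) = 1/(47586177751/496) = 496/47586177751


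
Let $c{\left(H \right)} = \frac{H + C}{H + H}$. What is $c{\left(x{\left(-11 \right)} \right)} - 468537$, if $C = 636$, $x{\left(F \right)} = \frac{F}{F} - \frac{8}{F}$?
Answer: $- \frac{17797391}{38} \approx -4.6835 \cdot 10^{5}$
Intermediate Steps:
$x{\left(F \right)} = 1 - \frac{8}{F}$
$c{\left(H \right)} = \frac{636 + H}{2 H}$ ($c{\left(H \right)} = \frac{H + 636}{H + H} = \frac{636 + H}{2 H}$)
$c{\left(x{\left(-11 \right)} \right)} - 468537 = \frac{636 + \frac{-8 - 11}{-11}}{2 \frac{-8 - 11}{-11}} - 468537 = \frac{636 - - \frac{19}{11}}{2 \left(\left(- \frac{1}{11}\right) \left(-19\right)\right)} - 468537 = \frac{636 + \frac{19}{11}}{2 \cdot \frac{19}{11}} - 468537 = \frac{1}{2} \cdot \frac{11}{19} \cdot \frac{7015}{11} - 468537 = \frac{7015}{38} - 468537 = - \frac{17797391}{38}$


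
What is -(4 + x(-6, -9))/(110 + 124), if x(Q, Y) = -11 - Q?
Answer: 1/234 ≈ 0.0042735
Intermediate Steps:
-(4 + x(-6, -9))/(110 + 124) = -(4 + (-11 - 1*(-6)))/(110 + 124) = -(4 + (-11 + 6))/234 = -(4 - 5)/234 = -(-1)/234 = -1*(-1/234) = 1/234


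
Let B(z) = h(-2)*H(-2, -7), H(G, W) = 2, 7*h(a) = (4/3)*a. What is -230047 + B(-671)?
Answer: -4831003/21 ≈ -2.3005e+5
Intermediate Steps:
h(a) = 4*a/21 (h(a) = ((4/3)*a)/7 = ((4*(⅓))*a)/7 = (4*a/3)/7 = 4*a/21)
B(z) = -16/21 (B(z) = ((4/21)*(-2))*2 = -8/21*2 = -16/21)
-230047 + B(-671) = -230047 - 16/21 = -4831003/21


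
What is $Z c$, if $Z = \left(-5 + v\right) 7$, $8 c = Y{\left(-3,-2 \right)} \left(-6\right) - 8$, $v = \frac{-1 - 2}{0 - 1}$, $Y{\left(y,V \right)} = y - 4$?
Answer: $- \frac{119}{2} \approx -59.5$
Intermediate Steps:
$Y{\left(y,V \right)} = -4 + y$
$v = 3$ ($v = - \frac{3}{-1} = \left(-3\right) \left(-1\right) = 3$)
$c = \frac{17}{4}$ ($c = \frac{\left(-4 - 3\right) \left(-6\right) - 8}{8} = \frac{\left(-7\right) \left(-6\right) - 8}{8} = \frac{42 - 8}{8} = \frac{1}{8} \cdot 34 = \frac{17}{4} \approx 4.25$)
$Z = -14$ ($Z = \left(-5 + 3\right) 7 = \left(-2\right) 7 = -14$)
$Z c = \left(-14\right) \frac{17}{4} = - \frac{119}{2}$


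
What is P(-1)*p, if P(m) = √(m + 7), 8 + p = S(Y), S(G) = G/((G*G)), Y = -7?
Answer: -57*√6/7 ≈ -19.946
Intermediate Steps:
S(G) = 1/G (S(G) = G/(G²) = G/G² = 1/G)
p = -57/7 (p = -8 + 1/(-7) = -8 - ⅐ = -57/7 ≈ -8.1429)
P(m) = √(7 + m)
P(-1)*p = √(7 - 1)*(-57/7) = √6*(-57/7) = -57*√6/7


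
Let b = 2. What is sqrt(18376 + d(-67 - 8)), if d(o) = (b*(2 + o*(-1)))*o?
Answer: sqrt(6826) ≈ 82.620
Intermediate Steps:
d(o) = o*(4 - 2*o) (d(o) = (2*(2 + o*(-1)))*o = (2*(2 - o))*o = (4 - 2*o)*o = o*(4 - 2*o))
sqrt(18376 + d(-67 - 8)) = sqrt(18376 + 2*(-67 - 8)*(2 - (-67 - 8))) = sqrt(18376 + 2*(-75)*(2 - 1*(-75))) = sqrt(18376 + 2*(-75)*(2 + 75)) = sqrt(18376 + 2*(-75)*77) = sqrt(18376 - 11550) = sqrt(6826)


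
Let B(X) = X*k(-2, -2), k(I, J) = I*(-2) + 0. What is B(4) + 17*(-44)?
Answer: -732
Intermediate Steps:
k(I, J) = -2*I (k(I, J) = -2*I + 0 = -2*I)
B(X) = 4*X (B(X) = X*(-2*(-2)) = X*4 = 4*X)
B(4) + 17*(-44) = 4*4 + 17*(-44) = 16 - 748 = -732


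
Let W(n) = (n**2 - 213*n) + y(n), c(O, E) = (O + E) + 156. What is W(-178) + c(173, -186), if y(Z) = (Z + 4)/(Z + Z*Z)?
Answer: 366209962/5251 ≈ 69741.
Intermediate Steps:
y(Z) = (4 + Z)/(Z + Z**2)
c(O, E) = 156 + E + O (c(O, E) = (E + O) + 156 = 156 + E + O)
W(n) = n**2 - 213*n + (4 + n)/(n*(1 + n)) (W(n) = (n**2 - 213*n) + (4 + n)/(n*(1 + n)) = n**2 - 213*n + (4 + n)/(n*(1 + n)))
W(-178) + c(173, -186) = (4 - 178 + (-178)**2*(1 - 178)*(-213 - 178))/((-178)*(1 - 178)) + (156 - 186 + 173) = -1/178*(4 - 178 + 31684*(-177)*(-391))/(-177) + 143 = -1/178*(-1/177)*(4 - 178 + 2192754588) + 143 = -1/178*(-1/177)*2192754414 + 143 = 365459069/5251 + 143 = 366209962/5251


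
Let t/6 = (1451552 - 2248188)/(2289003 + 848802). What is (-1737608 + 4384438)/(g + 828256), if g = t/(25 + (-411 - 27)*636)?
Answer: 385560910805887575/120651170548372876 ≈ 3.1957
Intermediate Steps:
t = -1593272/1045935 (t = 6*((1451552 - 2248188)/(2289003 + 848802)) = 6*(-796636/3137805) = -1593272/1045935 ≈ -1.5233)
g = 1593272/291337872705 (g = -1593272/(1045935*(25 + (-411 - 27)*636)) = -1593272/(1045935*(25 - 438*636)) = -1593272/(1045935*(25 - 278568)) = -1593272/1045935/(-278543) = -1593272/1045935*(-1/278543) = 1593272/291337872705 ≈ 5.4688e-6)
(-1737608 + 4384438)/(g + 828256) = (-1737608 + 4384438)/(1593272/291337872705 + 828256) = 2646830/(241302341096745752/291337872705) = 2646830*(291337872705/241302341096745752) = 385560910805887575/120651170548372876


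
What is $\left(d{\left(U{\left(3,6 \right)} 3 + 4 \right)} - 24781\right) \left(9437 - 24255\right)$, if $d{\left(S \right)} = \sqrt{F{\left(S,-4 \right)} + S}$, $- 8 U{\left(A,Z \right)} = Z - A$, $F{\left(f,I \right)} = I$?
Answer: $367204858 - \frac{22227 i \sqrt{2}}{2} \approx 3.672 \cdot 10^{8} - 15717.0 i$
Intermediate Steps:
$U{\left(A,Z \right)} = - \frac{Z}{8} + \frac{A}{8}$ ($U{\left(A,Z \right)} = - \frac{Z - A}{8} = - \frac{Z}{8} + \frac{A}{8}$)
$d{\left(S \right)} = \sqrt{-4 + S}$
$\left(d{\left(U{\left(3,6 \right)} 3 + 4 \right)} - 24781\right) \left(9437 - 24255\right) = \left(\sqrt{-4 + \left(\left(\left(- \frac{1}{8}\right) 6 + \frac{1}{8} \cdot 3\right) 3 + 4\right)} - 24781\right) \left(9437 - 24255\right) = \left(\sqrt{-4 + \left(\left(- \frac{3}{4} + \frac{3}{8}\right) 3 + 4\right)} - 24781\right) \left(-14818\right) = \left(\sqrt{-4 + \left(\left(- \frac{3}{8}\right) 3 + 4\right)} - 24781\right) \left(-14818\right) = \left(\sqrt{-4 + \left(- \frac{9}{8} + 4\right)} - 24781\right) \left(-14818\right) = \left(\sqrt{-4 + \frac{23}{8}} - 24781\right) \left(-14818\right) = \left(\sqrt{- \frac{9}{8}} - 24781\right) \left(-14818\right) = \left(\frac{3 i \sqrt{2}}{4} - 24781\right) \left(-14818\right) = \left(-24781 + \frac{3 i \sqrt{2}}{4}\right) \left(-14818\right) = 367204858 - \frac{22227 i \sqrt{2}}{2}$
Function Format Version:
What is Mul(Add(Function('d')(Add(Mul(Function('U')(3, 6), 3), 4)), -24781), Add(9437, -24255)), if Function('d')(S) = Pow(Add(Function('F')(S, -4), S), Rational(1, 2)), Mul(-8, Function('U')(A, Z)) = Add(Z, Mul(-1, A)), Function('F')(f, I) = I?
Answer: Add(367204858, Mul(Rational(-22227, 2), I, Pow(2, Rational(1, 2)))) ≈ Add(3.6720e+8, Mul(-15717., I))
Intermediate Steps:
Function('U')(A, Z) = Add(Mul(Rational(-1, 8), Z), Mul(Rational(1, 8), A)) (Function('U')(A, Z) = Mul(Rational(-1, 8), Add(Z, Mul(-1, A))) = Add(Mul(Rational(-1, 8), Z), Mul(Rational(1, 8), A)))
Function('d')(S) = Pow(Add(-4, S), Rational(1, 2))
Mul(Add(Function('d')(Add(Mul(Function('U')(3, 6), 3), 4)), -24781), Add(9437, -24255)) = Mul(Add(Pow(Add(-4, Add(Mul(Add(Mul(Rational(-1, 8), 6), Mul(Rational(1, 8), 3)), 3), 4)), Rational(1, 2)), -24781), Add(9437, -24255)) = Mul(Add(Pow(Add(-4, Add(Mul(Add(Rational(-3, 4), Rational(3, 8)), 3), 4)), Rational(1, 2)), -24781), -14818) = Mul(Add(Pow(Add(-4, Add(Mul(Rational(-3, 8), 3), 4)), Rational(1, 2)), -24781), -14818) = Mul(Add(Pow(Add(-4, Add(Rational(-9, 8), 4)), Rational(1, 2)), -24781), -14818) = Mul(Add(Pow(Add(-4, Rational(23, 8)), Rational(1, 2)), -24781), -14818) = Mul(Add(Pow(Rational(-9, 8), Rational(1, 2)), -24781), -14818) = Mul(Add(Mul(Rational(3, 4), I, Pow(2, Rational(1, 2))), -24781), -14818) = Mul(Add(-24781, Mul(Rational(3, 4), I, Pow(2, Rational(1, 2)))), -14818) = Add(367204858, Mul(Rational(-22227, 2), I, Pow(2, Rational(1, 2))))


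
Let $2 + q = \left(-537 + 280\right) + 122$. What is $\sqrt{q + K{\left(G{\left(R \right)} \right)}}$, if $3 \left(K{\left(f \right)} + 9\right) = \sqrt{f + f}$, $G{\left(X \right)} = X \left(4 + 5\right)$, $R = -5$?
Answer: $\sqrt{-146 + i \sqrt{10}} \approx 0.1308 + 12.084 i$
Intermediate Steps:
$G{\left(X \right)} = 9 X$ ($G{\left(X \right)} = X 9 = 9 X$)
$K{\left(f \right)} = -9 + \frac{\sqrt{2} \sqrt{f}}{3}$ ($K{\left(f \right)} = -9 + \frac{\sqrt{f + f}}{3} = -9 + \frac{\sqrt{2 f}}{3} = -9 + \frac{\sqrt{2} \sqrt{f}}{3}$)
$q = -137$ ($q = -2 + \left(\left(-537 + 280\right) + 122\right) = -2 + \left(-257 + 122\right) = -2 - 135 = -137$)
$\sqrt{q + K{\left(G{\left(R \right)} \right)}} = \sqrt{-137 - \left(9 - \frac{\sqrt{2} \sqrt{9 \left(-5\right)}}{3}\right)} = \sqrt{-137 - \left(9 - \frac{\sqrt{2} \sqrt{-45}}{3}\right)} = \sqrt{-137 - \left(9 - \frac{\sqrt{2} \cdot 3 i \sqrt{5}}{3}\right)} = \sqrt{-137 - \left(9 - i \sqrt{10}\right)} = \sqrt{-146 + i \sqrt{10}}$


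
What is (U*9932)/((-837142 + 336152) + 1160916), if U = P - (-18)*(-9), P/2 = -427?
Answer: -5045456/329963 ≈ -15.291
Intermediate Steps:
P = -854 (P = 2*(-427) = -854)
U = -1016 (U = -854 - (-18)*(-9) = -854 - 1*162 = -854 - 162 = -1016)
(U*9932)/((-837142 + 336152) + 1160916) = (-1016*9932)/((-837142 + 336152) + 1160916) = -10090912/(-500990 + 1160916) = -10090912/659926 = -10090912*1/659926 = -5045456/329963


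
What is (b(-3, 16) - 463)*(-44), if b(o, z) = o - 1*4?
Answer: 20680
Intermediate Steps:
b(o, z) = -4 + o (b(o, z) = o - 4 = -4 + o)
(b(-3, 16) - 463)*(-44) = ((-4 - 3) - 463)*(-44) = (-7 - 463)*(-44) = -470*(-44) = 20680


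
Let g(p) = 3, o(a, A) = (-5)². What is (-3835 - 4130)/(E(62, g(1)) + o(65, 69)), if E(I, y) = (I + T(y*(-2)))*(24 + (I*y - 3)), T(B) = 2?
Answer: -7965/13273 ≈ -0.60009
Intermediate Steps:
o(a, A) = 25
E(I, y) = (2 + I)*(21 + I*y) (E(I, y) = (I + 2)*(24 + (I*y - 3)) = (2 + I)*(24 + (-3 + I*y)) = (2 + I)*(21 + I*y))
(-3835 - 4130)/(E(62, g(1)) + o(65, 69)) = (-3835 - 4130)/((42 + 21*62 + 3*62² + 2*62*3) + 25) = -7965/((42 + 1302 + 3*3844 + 372) + 25) = -7965/((42 + 1302 + 11532 + 372) + 25) = -7965/(13248 + 25) = -7965/13273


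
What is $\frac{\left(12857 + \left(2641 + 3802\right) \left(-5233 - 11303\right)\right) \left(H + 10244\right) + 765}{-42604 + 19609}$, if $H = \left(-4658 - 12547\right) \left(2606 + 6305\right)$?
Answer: $- \frac{16331207022183766}{22995} \approx -7.1021 \cdot 10^{11}$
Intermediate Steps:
$H = -153313755$ ($H = \left(-17205\right) 8911 = -153313755$)
$\frac{\left(12857 + \left(2641 + 3802\right) \left(-5233 - 11303\right)\right) \left(H + 10244\right) + 765}{-42604 + 19609} = \frac{\left(12857 + \left(2641 + 3802\right) \left(-5233 - 11303\right)\right) \left(-153313755 + 10244\right) + 765}{-42604 + 19609} = \frac{\left(12857 + 6443 \left(-16536\right)\right) \left(-153303511\right) + 765}{-22995} = \left(\left(12857 - 106541448\right) \left(-153303511\right) + 765\right) \left(- \frac{1}{22995}\right) = \left(\left(-106528591\right) \left(-153303511\right) + 765\right) \left(- \frac{1}{22995}\right) = \left(16331207022183001 + 765\right) \left(- \frac{1}{22995}\right) = 16331207022183766 \left(- \frac{1}{22995}\right) = - \frac{16331207022183766}{22995}$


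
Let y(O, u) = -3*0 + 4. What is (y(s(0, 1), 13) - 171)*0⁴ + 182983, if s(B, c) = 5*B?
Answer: 182983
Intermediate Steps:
y(O, u) = 4 (y(O, u) = 0 + 4 = 4)
(y(s(0, 1), 13) - 171)*0⁴ + 182983 = (4 - 171)*0⁴ + 182983 = -167*0 + 182983 = 0 + 182983 = 182983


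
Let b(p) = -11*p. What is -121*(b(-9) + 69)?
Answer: -20328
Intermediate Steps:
-121*(b(-9) + 69) = -121*(-11*(-9) + 69) = -121*(99 + 69) = -121*168 = -20328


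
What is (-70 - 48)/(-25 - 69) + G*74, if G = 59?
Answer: 205261/47 ≈ 4367.3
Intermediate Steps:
(-70 - 48)/(-25 - 69) + G*74 = (-70 - 48)/(-25 - 69) + 59*74 = -118/(-94) + 4366 = -118*(-1/94) + 4366 = 59/47 + 4366 = 205261/47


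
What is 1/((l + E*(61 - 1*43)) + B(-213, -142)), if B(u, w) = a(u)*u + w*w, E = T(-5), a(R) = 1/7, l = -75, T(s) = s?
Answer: 7/139780 ≈ 5.0079e-5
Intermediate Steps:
a(R) = ⅐
E = -5
B(u, w) = w² + u/7 (B(u, w) = u/7 + w*w = u/7 + w² = w² + u/7)
1/((l + E*(61 - 1*43)) + B(-213, -142)) = 1/((-75 - 5*(61 - 1*43)) + ((-142)² + (⅐)*(-213))) = 1/((-75 - 5*(61 - 43)) + (20164 - 213/7)) = 1/((-75 - 5*18) + 140935/7) = 1/((-75 - 90) + 140935/7) = 1/(-165 + 140935/7) = 1/(139780/7) = 7/139780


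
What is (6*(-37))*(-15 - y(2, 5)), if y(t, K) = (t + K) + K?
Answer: 5994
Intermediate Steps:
y(t, K) = t + 2*K (y(t, K) = (K + t) + K = t + 2*K)
(6*(-37))*(-15 - y(2, 5)) = (6*(-37))*(-15 - (2 + 2*5)) = -222*(-15 - (2 + 10)) = -222*(-15 - 1*12) = -222*(-15 - 12) = -222*(-27) = 5994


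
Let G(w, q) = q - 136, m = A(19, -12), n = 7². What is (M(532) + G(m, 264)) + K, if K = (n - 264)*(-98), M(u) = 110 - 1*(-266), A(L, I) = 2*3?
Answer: 21574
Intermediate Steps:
A(L, I) = 6
n = 49
m = 6
G(w, q) = -136 + q
M(u) = 376 (M(u) = 110 + 266 = 376)
K = 21070 (K = (49 - 264)*(-98) = -215*(-98) = 21070)
(M(532) + G(m, 264)) + K = (376 + (-136 + 264)) + 21070 = (376 + 128) + 21070 = 504 + 21070 = 21574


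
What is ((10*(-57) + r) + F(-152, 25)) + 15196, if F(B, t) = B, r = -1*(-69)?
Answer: 14543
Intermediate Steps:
r = 69
((10*(-57) + r) + F(-152, 25)) + 15196 = ((10*(-57) + 69) - 152) + 15196 = ((-570 + 69) - 152) + 15196 = (-501 - 152) + 15196 = -653 + 15196 = 14543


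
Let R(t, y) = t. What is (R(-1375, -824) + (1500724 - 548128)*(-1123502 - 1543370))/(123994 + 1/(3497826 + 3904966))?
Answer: -18806434788914034904/917901791249 ≈ -2.0489e+7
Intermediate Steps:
(R(-1375, -824) + (1500724 - 548128)*(-1123502 - 1543370))/(123994 + 1/(3497826 + 3904966)) = (-1375 + (1500724 - 548128)*(-1123502 - 1543370))/(123994 + 1/(3497826 + 3904966)) = (-1375 + 952596*(-2666872))/(123994 + 1/7402792) = (-1375 - 2540451599712)/(123994 + 1/7402792) = -2540451601087/917901791249/7402792 = -2540451601087*7402792/917901791249 = -18806434788914034904/917901791249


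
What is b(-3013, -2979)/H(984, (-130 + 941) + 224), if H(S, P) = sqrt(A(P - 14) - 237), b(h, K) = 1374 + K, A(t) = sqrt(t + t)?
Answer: 1605*I/sqrt(237 - sqrt(2042)) ≈ 115.89*I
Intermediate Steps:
A(t) = sqrt(2)*sqrt(t) (A(t) = sqrt(2*t) = sqrt(2)*sqrt(t))
H(S, P) = sqrt(-237 + sqrt(2)*sqrt(-14 + P)) (H(S, P) = sqrt(sqrt(2)*sqrt(P - 14) - 237) = sqrt(sqrt(2)*sqrt(-14 + P) - 237) = sqrt(-237 + sqrt(2)*sqrt(-14 + P)))
b(-3013, -2979)/H(984, (-130 + 941) + 224) = (1374 - 2979)/(sqrt(-237 + sqrt(2)*sqrt(-14 + ((-130 + 941) + 224)))) = -1605/sqrt(-237 + sqrt(2)*sqrt(-14 + (811 + 224))) = -1605/sqrt(-237 + sqrt(2)*sqrt(-14 + 1035)) = -1605/sqrt(-237 + sqrt(2)*sqrt(1021)) = -1605/sqrt(-237 + sqrt(2042))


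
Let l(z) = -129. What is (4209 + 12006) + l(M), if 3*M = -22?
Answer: 16086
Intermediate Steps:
M = -22/3 (M = (1/3)*(-22) = -22/3 ≈ -7.3333)
(4209 + 12006) + l(M) = (4209 + 12006) - 129 = 16215 - 129 = 16086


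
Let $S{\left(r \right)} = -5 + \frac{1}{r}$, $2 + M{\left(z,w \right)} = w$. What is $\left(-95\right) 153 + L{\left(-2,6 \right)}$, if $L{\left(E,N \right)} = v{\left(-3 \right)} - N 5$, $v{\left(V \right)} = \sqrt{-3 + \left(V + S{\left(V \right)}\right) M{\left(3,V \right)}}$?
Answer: $-14565 + \frac{2 \sqrt{87}}{3} \approx -14559.0$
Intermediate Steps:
$M{\left(z,w \right)} = -2 + w$
$v{\left(V \right)} = \sqrt{-3 + \left(-2 + V\right) \left(-5 + V + \frac{1}{V}\right)}$ ($v{\left(V \right)} = \sqrt{-3 + \left(V - \left(5 - \frac{1}{V}\right)\right) \left(-2 + V\right)} = \sqrt{-3 + \left(-5 + V + \frac{1}{V}\right) \left(-2 + V\right)} = \sqrt{-3 + \left(-2 + V\right) \left(-5 + V + \frac{1}{V}\right)}$)
$L{\left(E,N \right)} = - 5 N + \frac{2 \sqrt{87}}{3}$ ($L{\left(E,N \right)} = \sqrt{8 + \left(-3\right)^{2} - -21 - \frac{2}{-3}} - N 5 = \sqrt{8 + 9 + 21 - - \frac{2}{3}} - 5 N = \sqrt{8 + 9 + 21 + \frac{2}{3}} - 5 N = \sqrt{\frac{116}{3}} - 5 N = \frac{2 \sqrt{87}}{3} - 5 N = - 5 N + \frac{2 \sqrt{87}}{3}$)
$\left(-95\right) 153 + L{\left(-2,6 \right)} = \left(-95\right) 153 + \left(\left(-5\right) 6 + \frac{2 \sqrt{87}}{3}\right) = -14535 - \left(30 - \frac{2 \sqrt{87}}{3}\right) = -14565 + \frac{2 \sqrt{87}}{3}$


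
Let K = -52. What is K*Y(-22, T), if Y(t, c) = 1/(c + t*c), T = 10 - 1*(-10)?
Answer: 13/105 ≈ 0.12381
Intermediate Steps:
T = 20 (T = 10 + 10 = 20)
Y(t, c) = 1/(c + c*t)
K*Y(-22, T) = -52/(20*(1 - 22)) = -13/(5*(-21)) = -13*(-1)/(5*21) = -52*(-1/420) = 13/105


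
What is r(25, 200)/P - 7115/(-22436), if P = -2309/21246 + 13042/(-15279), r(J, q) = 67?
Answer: -53971845949107/778702562972 ≈ -69.310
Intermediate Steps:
P = -34707727/36068626 (P = -2309*1/21246 + 13042*(-1/15279) = -2309/21246 - 13042/15279 = -34707727/36068626 ≈ -0.96227)
r(25, 200)/P - 7115/(-22436) = 67/(-34707727/36068626) - 7115/(-22436) = 67*(-36068626/34707727) - 7115*(-1/22436) = -2416597942/34707727 + 7115/22436 = -53971845949107/778702562972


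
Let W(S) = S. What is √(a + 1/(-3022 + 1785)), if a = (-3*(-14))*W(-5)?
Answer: I*√321336727/1237 ≈ 14.491*I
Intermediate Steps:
a = -210 (a = -3*(-14)*(-5) = 42*(-5) = -210)
√(a + 1/(-3022 + 1785)) = √(-210 + 1/(-3022 + 1785)) = √(-210 + 1/(-1237)) = √(-210 - 1/1237) = √(-259771/1237) = I*√321336727/1237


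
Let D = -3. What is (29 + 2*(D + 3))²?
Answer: 841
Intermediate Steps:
(29 + 2*(D + 3))² = (29 + 2*(-3 + 3))² = (29 + 2*0)² = (29 + 0)² = 29² = 841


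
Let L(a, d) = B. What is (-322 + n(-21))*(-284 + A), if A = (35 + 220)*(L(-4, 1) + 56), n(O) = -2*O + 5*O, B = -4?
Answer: -4995760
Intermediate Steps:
n(O) = 3*O
L(a, d) = -4
A = 13260 (A = (35 + 220)*(-4 + 56) = 255*52 = 13260)
(-322 + n(-21))*(-284 + A) = (-322 + 3*(-21))*(-284 + 13260) = (-322 - 63)*12976 = -385*12976 = -4995760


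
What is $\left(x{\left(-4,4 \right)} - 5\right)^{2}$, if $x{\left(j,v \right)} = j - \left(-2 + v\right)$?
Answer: $121$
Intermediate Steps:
$x{\left(j,v \right)} = 2 + j - v$
$\left(x{\left(-4,4 \right)} - 5\right)^{2} = \left(\left(2 - 4 - 4\right) - 5\right)^{2} = \left(-6 - 5\right)^{2} = \left(-11\right)^{2} = 121$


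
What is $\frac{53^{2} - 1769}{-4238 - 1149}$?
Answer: $- \frac{1040}{5387} \approx -0.19306$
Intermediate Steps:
$\frac{53^{2} - 1769}{-4238 - 1149} = \frac{2809 - 1769}{-5387} = 1040 \left(- \frac{1}{5387}\right) = - \frac{1040}{5387}$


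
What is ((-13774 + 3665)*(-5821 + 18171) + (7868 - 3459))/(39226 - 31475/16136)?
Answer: -2014446332776/632919261 ≈ -3182.8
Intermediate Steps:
((-13774 + 3665)*(-5821 + 18171) + (7868 - 3459))/(39226 - 31475/16136) = (-10109*12350 + 4409)/(39226 - 31475*1/16136) = (-124846150 + 4409)/(39226 - 31475/16136) = -124841741/632919261/16136 = -124841741*16136/632919261 = -2014446332776/632919261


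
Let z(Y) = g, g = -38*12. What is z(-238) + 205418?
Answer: 204962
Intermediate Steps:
g = -456
z(Y) = -456
z(-238) + 205418 = -456 + 205418 = 204962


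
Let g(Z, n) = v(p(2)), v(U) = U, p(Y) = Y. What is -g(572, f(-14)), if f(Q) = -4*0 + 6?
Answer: -2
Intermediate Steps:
f(Q) = 6 (f(Q) = 0 + 6 = 6)
g(Z, n) = 2
-g(572, f(-14)) = -1*2 = -2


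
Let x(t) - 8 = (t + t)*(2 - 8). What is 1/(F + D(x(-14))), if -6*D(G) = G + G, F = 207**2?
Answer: 3/128371 ≈ 2.3370e-5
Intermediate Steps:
x(t) = 8 - 12*t (x(t) = 8 + (t + t)*(2 - 8) = 8 + (2*t)*(-6) = 8 - 12*t)
F = 42849
D(G) = -G/3 (D(G) = -(G + G)/6 = -G/3)
1/(F + D(x(-14))) = 1/(42849 - (8 - 12*(-14))/3) = 1/(42849 - (8 + 168)/3) = 1/(42849 - 1/3*176) = 1/(42849 - 176/3) = 1/(128371/3) = 3/128371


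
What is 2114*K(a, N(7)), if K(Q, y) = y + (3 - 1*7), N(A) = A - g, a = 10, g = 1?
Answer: 4228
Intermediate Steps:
N(A) = -1 + A (N(A) = A - 1*1 = A - 1 = -1 + A)
K(Q, y) = -4 + y (K(Q, y) = y + (3 - 7) = y - 4 = -4 + y)
2114*K(a, N(7)) = 2114*(-4 + (-1 + 7)) = 2114*(-4 + 6) = 2114*2 = 4228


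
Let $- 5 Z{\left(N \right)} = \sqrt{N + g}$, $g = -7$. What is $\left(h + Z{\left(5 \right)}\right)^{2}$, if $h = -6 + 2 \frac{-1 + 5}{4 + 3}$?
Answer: $\frac{28802}{1225} + \frac{68 i \sqrt{2}}{35} \approx 23.512 + 2.7476 i$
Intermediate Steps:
$Z{\left(N \right)} = - \frac{\sqrt{-7 + N}}{5}$ ($Z{\left(N \right)} = - \frac{\sqrt{N - 7}}{5} = - \frac{\sqrt{-7 + N}}{5}$)
$h = - \frac{34}{7}$ ($h = -6 + 2 \cdot \frac{4}{7} = -6 + \frac{8}{7} = - \frac{34}{7} \approx -4.8571$)
$\left(h + Z{\left(5 \right)}\right)^{2} = \left(- \frac{34}{7} - \frac{\sqrt{-7 + 5}}{5}\right)^{2} = \left(- \frac{34}{7} - \frac{\sqrt{-2}}{5}\right)^{2} = \left(- \frac{34}{7} - \frac{i \sqrt{2}}{5}\right)^{2}$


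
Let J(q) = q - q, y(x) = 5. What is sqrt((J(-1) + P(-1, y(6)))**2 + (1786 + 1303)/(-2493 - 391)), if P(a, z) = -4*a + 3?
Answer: sqrt(99661667)/1442 ≈ 6.9231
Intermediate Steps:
P(a, z) = 3 - 4*a
J(q) = 0
sqrt((J(-1) + P(-1, y(6)))**2 + (1786 + 1303)/(-2493 - 391)) = sqrt((0 + (3 - 4*(-1)))**2 + (1786 + 1303)/(-2493 - 391)) = sqrt((0 + (3 + 4))**2 + 3089/(-2884)) = sqrt((0 + 7)**2 + 3089*(-1/2884)) = sqrt(7**2 - 3089/2884) = sqrt(49 - 3089/2884) = sqrt(138227/2884) = sqrt(99661667)/1442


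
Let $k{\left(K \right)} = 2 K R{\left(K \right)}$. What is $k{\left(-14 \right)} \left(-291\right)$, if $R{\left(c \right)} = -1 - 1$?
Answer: $-16296$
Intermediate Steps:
$R{\left(c \right)} = -2$ ($R{\left(c \right)} = -1 - 1 = -2$)
$k{\left(K \right)} = - 4 K$ ($k{\left(K \right)} = 2 K \left(-2\right) = - 4 K$)
$k{\left(-14 \right)} \left(-291\right) = \left(-4\right) \left(-14\right) \left(-291\right) = 56 \left(-291\right) = -16296$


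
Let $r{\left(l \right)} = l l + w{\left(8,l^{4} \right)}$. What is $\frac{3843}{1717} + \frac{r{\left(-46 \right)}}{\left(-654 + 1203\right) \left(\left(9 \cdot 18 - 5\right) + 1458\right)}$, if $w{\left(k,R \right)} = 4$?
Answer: $\frac{40129157}{17910027} \approx 2.2406$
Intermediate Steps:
$r{\left(l \right)} = 4 + l^{2}$ ($r{\left(l \right)} = l l + 4 = l^{2} + 4 = 4 + l^{2}$)
$\frac{3843}{1717} + \frac{r{\left(-46 \right)}}{\left(-654 + 1203\right) \left(\left(9 \cdot 18 - 5\right) + 1458\right)} = \frac{3843}{1717} + \frac{4 + \left(-46\right)^{2}}{\left(-654 + 1203\right) \left(\left(9 \cdot 18 - 5\right) + 1458\right)} = 3843 \cdot \frac{1}{1717} + \frac{4 + 2116}{549 \left(\left(162 - 5\right) + 1458\right)} = \frac{3843}{1717} + \frac{2120}{549 \left(157 + 1458\right)} = \frac{3843}{1717} + \frac{2120}{549 \cdot 1615} = \frac{3843}{1717} + \frac{2120}{886635} = \frac{3843}{1717} + 2120 \cdot \frac{1}{886635} = \frac{3843}{1717} + \frac{424}{177327} = \frac{40129157}{17910027}$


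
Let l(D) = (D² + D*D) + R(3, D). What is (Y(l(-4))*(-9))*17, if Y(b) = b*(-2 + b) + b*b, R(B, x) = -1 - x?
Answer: -364140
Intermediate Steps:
l(D) = -1 - D + 2*D² (l(D) = (D² + D*D) + (-1 - D) = (D² + D²) + (-1 - D) = 2*D² + (-1 - D) = -1 - D + 2*D²)
Y(b) = b² + b*(-2 + b) (Y(b) = b*(-2 + b) + b² = b² + b*(-2 + b))
(Y(l(-4))*(-9))*17 = ((2*(-1 - 1*(-4) + 2*(-4)²)*(-1 + (-1 - 1*(-4) + 2*(-4)²)))*(-9))*17 = ((2*(-1 + 4 + 2*16)*(-1 + (-1 + 4 + 2*16)))*(-9))*17 = ((2*(-1 + 4 + 32)*(-1 + (-1 + 4 + 32)))*(-9))*17 = ((2*35*(-1 + 35))*(-9))*17 = ((2*35*34)*(-9))*17 = (2380*(-9))*17 = -21420*17 = -364140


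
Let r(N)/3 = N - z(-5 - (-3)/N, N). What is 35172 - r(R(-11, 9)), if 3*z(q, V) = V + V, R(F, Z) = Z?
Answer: 35163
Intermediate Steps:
z(q, V) = 2*V/3 (z(q, V) = (V + V)/3 = (2*V)/3 = 2*V/3)
r(N) = N (r(N) = 3*(N - 2*N/3) = 3*(N/3) = N)
35172 - r(R(-11, 9)) = 35172 - 1*9 = 35172 - 9 = 35163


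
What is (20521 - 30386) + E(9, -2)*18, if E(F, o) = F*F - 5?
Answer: -8497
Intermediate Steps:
E(F, o) = -5 + F² (E(F, o) = F² - 5 = -5 + F²)
(20521 - 30386) + E(9, -2)*18 = (20521 - 30386) + (-5 + 9²)*18 = -9865 + (-5 + 81)*18 = -9865 + 76*18 = -9865 + 1368 = -8497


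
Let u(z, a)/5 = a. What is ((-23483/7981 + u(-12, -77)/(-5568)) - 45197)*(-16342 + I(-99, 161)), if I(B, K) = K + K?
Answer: 116586209817075/161008 ≈ 7.2410e+8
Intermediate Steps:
u(z, a) = 5*a
I(B, K) = 2*K
((-23483/7981 + u(-12, -77)/(-5568)) - 45197)*(-16342 + I(-99, 161)) = ((-23483/7981 + (5*(-77))/(-5568)) - 45197)*(-16342 + 2*161) = ((-23483*1/7981 - 385*(-1/5568)) - 45197)*(-16342 + 322) = ((-1021/347 + 385/5568) - 45197)*(-16020) = (-5551333/1932096 - 45197)*(-16020) = -87330494245/1932096*(-16020) = 116586209817075/161008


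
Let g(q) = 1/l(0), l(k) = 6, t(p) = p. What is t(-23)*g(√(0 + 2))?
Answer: -23/6 ≈ -3.8333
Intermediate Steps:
g(q) = ⅙ (g(q) = 1/6 = ⅙)
t(-23)*g(√(0 + 2)) = -23*⅙ = -23/6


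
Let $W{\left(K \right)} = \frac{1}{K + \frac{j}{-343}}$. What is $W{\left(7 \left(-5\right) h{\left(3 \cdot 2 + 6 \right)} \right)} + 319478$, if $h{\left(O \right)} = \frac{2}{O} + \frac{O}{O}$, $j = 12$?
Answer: $\frac{26870334088}{84107} \approx 3.1948 \cdot 10^{5}$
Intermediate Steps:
$h{\left(O \right)} = 1 + \frac{2}{O}$ ($h{\left(O \right)} = \frac{2}{O} + 1 = 1 + \frac{2}{O}$)
$W{\left(K \right)} = \frac{1}{- \frac{12}{343} + K}$ ($W{\left(K \right)} = \frac{1}{K + \frac{12}{-343}} = \frac{1}{K + 12 \left(- \frac{1}{343}\right)} = \frac{1}{K - \frac{12}{343}} = \frac{1}{- \frac{12}{343} + K}$)
$W{\left(7 \left(-5\right) h{\left(3 \cdot 2 + 6 \right)} \right)} + 319478 = \frac{343}{-12 + 343 \cdot 7 \left(-5\right) \frac{2 + \left(3 \cdot 2 + 6\right)}{3 \cdot 2 + 6}} + 319478 = \frac{343}{-12 + 343 \left(- 35 \frac{2 + \left(6 + 6\right)}{6 + 6}\right)} + 319478 = \frac{343}{-12 + 343 \left(- 35 \frac{2 + 12}{12}\right)} + 319478 = \frac{343}{-12 + 343 \left(- 35 \cdot \frac{1}{12} \cdot 14\right)} + 319478 = \frac{343}{-12 + 343 \left(\left(-35\right) \frac{7}{6}\right)} + 319478 = \frac{343}{-12 + 343 \left(- \frac{245}{6}\right)} + 319478 = \frac{343}{-12 - \frac{84035}{6}} + 319478 = \frac{343}{- \frac{84107}{6}} + 319478 = 343 \left(- \frac{6}{84107}\right) + 319478 = - \frac{2058}{84107} + 319478 = \frac{26870334088}{84107}$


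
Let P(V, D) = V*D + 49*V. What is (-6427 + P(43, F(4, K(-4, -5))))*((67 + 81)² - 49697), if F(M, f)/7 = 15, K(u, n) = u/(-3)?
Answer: -5419635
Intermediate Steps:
K(u, n) = -u/3 (K(u, n) = u*(-⅓) = -u/3)
F(M, f) = 105 (F(M, f) = 7*15 = 105)
P(V, D) = 49*V + D*V (P(V, D) = D*V + 49*V = 49*V + D*V)
(-6427 + P(43, F(4, K(-4, -5))))*((67 + 81)² - 49697) = (-6427 + 43*(49 + 105))*((67 + 81)² - 49697) = (-6427 + 43*154)*(148² - 49697) = (-6427 + 6622)*(21904 - 49697) = 195*(-27793) = -5419635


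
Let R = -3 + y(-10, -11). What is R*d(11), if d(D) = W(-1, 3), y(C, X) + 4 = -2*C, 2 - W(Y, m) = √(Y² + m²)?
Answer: 26 - 13*√10 ≈ -15.110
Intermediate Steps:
W(Y, m) = 2 - √(Y² + m²)
y(C, X) = -4 - 2*C
d(D) = 2 - √10 (d(D) = 2 - √((-1)² + 3²) = 2 - √(1 + 9) = 2 - √10)
R = 13 (R = -3 + (-4 - 2*(-10)) = -3 + (-4 + 20) = -3 + 16 = 13)
R*d(11) = 13*(2 - √10) = 26 - 13*√10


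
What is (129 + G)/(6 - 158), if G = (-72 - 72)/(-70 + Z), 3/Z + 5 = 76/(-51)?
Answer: -3056331/3545096 ≈ -0.86213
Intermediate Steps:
Z = -153/331 (Z = 3/(-5 + 76/(-51)) = 3/(-5 + 76*(-1/51)) = 3/(-5 - 76/51) = 3/(-331/51) = 3*(-51/331) = -153/331 ≈ -0.46224)
G = 47664/23323 (G = (-72 - 72)/(-70 - 153/331) = -144/(-23323/331) = -144*(-331/23323) = 47664/23323 ≈ 2.0436)
(129 + G)/(6 - 158) = (129 + 47664/23323)/(6 - 158) = (3056331/23323)/(-152) = -1/152*3056331/23323 = -3056331/3545096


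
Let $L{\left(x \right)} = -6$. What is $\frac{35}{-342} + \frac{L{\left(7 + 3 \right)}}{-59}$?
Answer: $- \frac{13}{20178} \approx -0.00064427$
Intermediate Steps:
$\frac{35}{-342} + \frac{L{\left(7 + 3 \right)}}{-59} = \frac{35}{-342} - \frac{6}{-59} = 35 \left(- \frac{1}{342}\right) - - \frac{6}{59} = - \frac{35}{342} + \frac{6}{59} = - \frac{13}{20178}$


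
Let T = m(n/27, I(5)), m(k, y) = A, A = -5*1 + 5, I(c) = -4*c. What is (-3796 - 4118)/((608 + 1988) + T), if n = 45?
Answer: -3957/1298 ≈ -3.0485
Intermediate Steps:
A = 0 (A = -5 + 5 = 0)
m(k, y) = 0
T = 0
(-3796 - 4118)/((608 + 1988) + T) = (-3796 - 4118)/((608 + 1988) + 0) = -7914/(2596 + 0) = -7914/2596 = -7914*1/2596 = -3957/1298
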